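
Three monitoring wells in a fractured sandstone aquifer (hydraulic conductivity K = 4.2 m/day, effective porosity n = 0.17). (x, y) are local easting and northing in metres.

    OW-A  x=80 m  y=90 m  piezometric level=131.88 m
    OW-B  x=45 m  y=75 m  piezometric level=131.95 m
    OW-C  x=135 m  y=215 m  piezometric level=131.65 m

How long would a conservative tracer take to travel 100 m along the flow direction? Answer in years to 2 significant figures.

5.8 years

With h = a·x + b·y + c and OW-A as origin, the differences give:
  (-35)·a + (-15)·b = +0.07
  55·a + 125·b = -0.23
Eliminate b (×125 and ×(-15), subtract): -3550·a = 5.300 → a = ∂h/∂x = -0.001493
Back-substitute: b = ∂h/∂y = -0.001183.
|∇h| = √(-0.001493² + -0.001183²) = 0.001905
Seepage velocity v = K·i/n = 4.2 × 0.001905 / 0.17 = 0.04706 m/day.
t = 100 / 0.04706 = 2125 days = 5.82 years.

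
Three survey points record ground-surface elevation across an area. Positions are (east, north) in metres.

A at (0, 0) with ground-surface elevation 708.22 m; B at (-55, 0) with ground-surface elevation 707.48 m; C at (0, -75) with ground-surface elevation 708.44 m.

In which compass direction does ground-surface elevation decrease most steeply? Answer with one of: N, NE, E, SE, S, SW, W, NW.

∂z/∂x = (707.48 − 708.22) / (-55 − 0) = +0.01345
∂z/∂y = (708.44 − 708.22) / (-75 − 0) = -0.002933
Steepest decrease is along −∇f = (-0.01345 E, +0.002933 N) → west.

W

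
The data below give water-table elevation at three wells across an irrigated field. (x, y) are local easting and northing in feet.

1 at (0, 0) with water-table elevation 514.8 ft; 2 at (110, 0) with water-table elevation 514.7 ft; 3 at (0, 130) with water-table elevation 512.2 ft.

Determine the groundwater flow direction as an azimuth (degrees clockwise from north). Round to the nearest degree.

003°

∂h/∂x = (514.7 − 514.8) / (110 − 0) = -0.0009091
∂h/∂y = (512.2 − 514.8) / (130 − 0) = -0.02000
Flow direction (−∇h) has components (+0.0009091 E, +0.02000 N).
Azimuth = atan2(E, N) = atan2(+0.0009091, +0.02000) = 2.6° ≈ 003°.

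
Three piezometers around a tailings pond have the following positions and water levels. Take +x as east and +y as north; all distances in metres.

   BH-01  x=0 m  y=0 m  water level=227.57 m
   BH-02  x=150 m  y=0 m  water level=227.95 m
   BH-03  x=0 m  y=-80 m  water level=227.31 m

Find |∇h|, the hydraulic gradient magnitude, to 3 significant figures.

∂h/∂x = (227.95 − 227.57) / (150 − 0) = +0.002533
∂h/∂y = (227.31 − 227.57) / (-80 − 0) = +0.003250
|∇h| = √(0.002533² + 0.003250²) = 0.004121

0.00412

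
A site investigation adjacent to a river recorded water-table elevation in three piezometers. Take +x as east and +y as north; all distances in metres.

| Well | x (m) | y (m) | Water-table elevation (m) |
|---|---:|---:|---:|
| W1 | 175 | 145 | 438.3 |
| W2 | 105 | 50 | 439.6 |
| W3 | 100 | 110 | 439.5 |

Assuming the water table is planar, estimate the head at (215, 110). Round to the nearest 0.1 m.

437.8 m

Differences from W1: to W2 (Δx, Δy, Δh) = (-70, -95, +1.3); to W3 = (-75, -35, +1.2).
Determinant of the coordinate differences = (-70)·(-35) − (-75)·(-95) = -4675.
∂h/∂x = [(+1.3)·(-35) − (+1.2)·(-95)] / -4675 = -0.01465
∂h/∂y = [(-70)·(+1.2) − (-75)·(+1.3)] / -4675 = -0.002888
h(215, 110) = 438.3 + (-0.01465)·(40) + (-0.002888)·(-35) = 438.3 -0.586 +0.101 = 437.815 m.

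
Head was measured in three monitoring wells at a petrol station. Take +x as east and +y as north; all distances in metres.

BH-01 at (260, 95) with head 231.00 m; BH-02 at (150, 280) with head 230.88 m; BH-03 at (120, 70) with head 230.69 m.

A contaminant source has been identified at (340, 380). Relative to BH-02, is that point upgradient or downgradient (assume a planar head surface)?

Differences from BH-01: to BH-02 (Δx, Δy, Δh) = (-110, 185, -0.12); to BH-03 = (-140, -25, -0.31).
Solve a·Δx + b·Δy = Δh: det = (-110)·(-25) − (-140)·185 = 28650.
∂h/∂x = [(-0.12)·(-25) − (-0.31)·185] / 28650 = +0.002106
∂h/∂y = [(-110)·(-0.31) − (-140)·(-0.12)] / 28650 = +0.0006038
Head at (340, 380) = 231.00 + (+0.002106)·(80) + (+0.0006038)·(285) = 231.34 m.
That is higher than the 230.88 m at BH-02, so the point is upgradient.

upgradient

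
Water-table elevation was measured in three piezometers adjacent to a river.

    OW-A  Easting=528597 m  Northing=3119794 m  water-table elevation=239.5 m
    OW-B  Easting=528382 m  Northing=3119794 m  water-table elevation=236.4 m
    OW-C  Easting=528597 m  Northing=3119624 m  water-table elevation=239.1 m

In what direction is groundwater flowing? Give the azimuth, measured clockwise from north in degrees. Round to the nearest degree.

261°

∂h/∂x = (236.4 − 239.5) / (528382 − 528597) = +0.01442
∂h/∂y = (239.1 − 239.5) / (3119624 − 3119794) = +0.002353
Flow direction (−∇h) has components (-0.01442 E, -0.002353 N).
Azimuth = atan2(E, N) = atan2(-0.01442, -0.002353) = 260.7° ≈ 261°.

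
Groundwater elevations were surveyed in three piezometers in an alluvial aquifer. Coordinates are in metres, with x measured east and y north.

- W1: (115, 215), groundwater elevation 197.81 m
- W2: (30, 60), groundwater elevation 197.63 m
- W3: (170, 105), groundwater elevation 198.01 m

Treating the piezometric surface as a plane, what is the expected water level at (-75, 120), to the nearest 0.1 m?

Differences from W1: to W2 (Δx, Δy, Δh) = (-85, -155, -0.18); to W3 = (55, -110, +0.20).
Solve a·Δx + b·Δy = Δh: det = (-85)·(-110) − 55·(-155) = 17875.
∂h/∂x = [(-0.18)·(-110) − (+0.20)·(-155)] / 17875 = +0.002842
∂h/∂y = [(-85)·(+0.20) − 55·(-0.18)] / 17875 = -0.0003972
h(-75, 120) = 197.81 + (+0.002842)·(-190) + (-0.0003972)·(-95) = 197.81 -0.540 +0.038 = 197.308 m.

197.3 m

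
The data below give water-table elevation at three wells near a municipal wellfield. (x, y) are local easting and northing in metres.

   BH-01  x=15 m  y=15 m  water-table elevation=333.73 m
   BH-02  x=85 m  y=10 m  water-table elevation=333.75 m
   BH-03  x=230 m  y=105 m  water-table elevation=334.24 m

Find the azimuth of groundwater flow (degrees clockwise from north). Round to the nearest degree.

188°

Taking BH-01 as reference: BH-02−BH-01 = (70, -5, +0.02); BH-03−BH-01 = (215, 90, +0.51).
Determinant of the coordinate differences = 70·90 − 215·(-5) = 7375.
∂h/∂x = [(+0.02)·90 − (+0.51)·(-5)] / 7375 = +0.0005898
∂h/∂y = [70·(+0.51) − 215·(+0.02)] / 7375 = +0.004258
Flow direction (−∇h) has components (-0.0005898 E, -0.004258 N).
Azimuth = atan2(E, N) = atan2(-0.0005898, -0.004258) = 187.9° ≈ 188°.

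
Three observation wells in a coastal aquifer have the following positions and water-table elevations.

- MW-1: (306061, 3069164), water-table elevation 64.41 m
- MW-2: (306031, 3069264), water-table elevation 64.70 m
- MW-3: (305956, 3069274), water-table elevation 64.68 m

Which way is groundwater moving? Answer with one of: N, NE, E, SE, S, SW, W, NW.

S

Differences from MW-1: to MW-2 (Δx, Δy, Δh) = (-30, 100, +0.29); to MW-3 = (-105, 110, +0.27).
Solve a·Δx + b·Δy = Δh: det = (-30)·110 − (-105)·100 = 7200.
∂h/∂x = [(+0.29)·110 − (+0.27)·100] / 7200 = +0.0006806
∂h/∂y = [(-30)·(+0.27) − (-105)·(+0.29)] / 7200 = +0.003104
Flow = −∇h = (-0.0006806 east, -0.003104 north), which points south.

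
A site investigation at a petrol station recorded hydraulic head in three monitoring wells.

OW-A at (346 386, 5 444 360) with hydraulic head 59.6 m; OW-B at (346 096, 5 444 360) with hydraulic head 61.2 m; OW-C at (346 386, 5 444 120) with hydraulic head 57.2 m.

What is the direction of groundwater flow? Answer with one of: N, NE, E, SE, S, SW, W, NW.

SE

∂h/∂x = (61.2 − 59.6) / (346096 − 346386) = -0.005517
∂h/∂y = (57.2 − 59.6) / (5444120 − 5444360) = +0.010000
Flow = −∇h = (+0.005517 east, -0.010000 north), which points southeast.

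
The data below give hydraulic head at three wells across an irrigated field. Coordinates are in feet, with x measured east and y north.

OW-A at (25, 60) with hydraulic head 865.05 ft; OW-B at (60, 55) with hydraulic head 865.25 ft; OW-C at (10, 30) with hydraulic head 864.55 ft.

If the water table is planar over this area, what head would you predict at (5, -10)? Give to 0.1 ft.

864.0 ft

Three-point gradient (reference OW-A): Δ to OW-B = (35, -5, +0.20), Δ to OW-C = (-15, -30, -0.50).
∂h/∂x = +0.007556, ∂h/∂y = +0.01289 (det = -1125).
h(5, -10) = 865.05 + (+0.007556)·(-20) + (+0.01289)·(-70) = 865.05 -0.151 -0.902 = 863.997 ft.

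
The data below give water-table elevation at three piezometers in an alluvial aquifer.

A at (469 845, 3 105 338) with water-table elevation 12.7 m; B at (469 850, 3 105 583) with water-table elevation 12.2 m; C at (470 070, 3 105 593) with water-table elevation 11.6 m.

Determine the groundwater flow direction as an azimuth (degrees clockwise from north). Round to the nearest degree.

With h = a·x + b·y + c and A as origin, the differences give:
  5·a + 245·b = -0.5
  225·a + 255·b = -1.1
Eliminate b (×255 and ×245, subtract): -53850·a = 142.00 → a = ∂h/∂x = -0.002637
Back-substitute: b = ∂h/∂y = -0.001987.
Flow direction (−∇h) has components (+0.002637 E, +0.001987 N).
Azimuth = atan2(E, N) = atan2(+0.002637, +0.001987) = 53.0° ≈ 053°.

053°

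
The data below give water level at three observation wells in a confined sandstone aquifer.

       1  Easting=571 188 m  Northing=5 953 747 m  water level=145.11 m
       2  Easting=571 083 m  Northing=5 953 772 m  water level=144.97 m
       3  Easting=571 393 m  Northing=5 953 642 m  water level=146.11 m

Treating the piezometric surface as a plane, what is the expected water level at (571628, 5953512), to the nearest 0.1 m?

147.4 m

Taking 1 as reference: 2−1 = (-105, 25, -0.14); 3−1 = (205, -105, +1.00).
Solve a·Δx + b·Δy = Δh: det = (-105)·(-105) − 205·25 = 5900.
∂h/∂x = [(-0.14)·(-105) − (+1.00)·25] / 5900 = -0.001746
∂h/∂y = [(-105)·(+1.00) − 205·(-0.14)] / 5900 = -0.01293
h(571628, 5953512) = 145.11 + (-0.001746)·(440) + (-0.01293)·(-235) = 145.11 -0.768 +3.039 = 147.381 m.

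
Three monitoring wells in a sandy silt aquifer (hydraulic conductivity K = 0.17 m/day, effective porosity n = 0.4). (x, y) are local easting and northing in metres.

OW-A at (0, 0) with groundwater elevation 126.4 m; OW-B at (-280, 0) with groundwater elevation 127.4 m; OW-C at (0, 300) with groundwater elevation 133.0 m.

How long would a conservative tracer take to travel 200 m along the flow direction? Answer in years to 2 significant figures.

58 years

∂h/∂x = (127.4 − 126.4) / (-280 − 0) = -0.003571
∂h/∂y = (133.0 − 126.4) / (300 − 0) = +0.02200
|∇h| = √(-0.003571² + 0.02200²) = 0.02229
Seepage velocity v = K·i/n = 0.17 × 0.02229 / 0.4 = 0.009473 m/day.
t = 200 / 0.009473 = 2.111e+04 days = 57.8 years.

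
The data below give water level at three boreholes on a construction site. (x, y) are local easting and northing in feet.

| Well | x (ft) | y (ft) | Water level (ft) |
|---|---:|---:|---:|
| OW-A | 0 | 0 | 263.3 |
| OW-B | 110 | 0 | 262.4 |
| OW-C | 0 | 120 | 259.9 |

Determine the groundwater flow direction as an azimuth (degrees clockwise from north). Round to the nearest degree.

∂h/∂x = (262.4 − 263.3) / (110 − 0) = -0.008182
∂h/∂y = (259.9 − 263.3) / (120 − 0) = -0.02833
Flow direction (−∇h) has components (+0.008182 E, +0.02833 N).
Azimuth = atan2(E, N) = atan2(+0.008182, +0.02833) = 16.1° ≈ 016°.

016°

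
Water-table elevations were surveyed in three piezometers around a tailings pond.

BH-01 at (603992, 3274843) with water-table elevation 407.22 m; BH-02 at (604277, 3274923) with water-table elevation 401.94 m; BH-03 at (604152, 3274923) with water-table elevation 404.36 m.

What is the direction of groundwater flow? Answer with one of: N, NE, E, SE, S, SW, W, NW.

E

Three-point gradient (reference BH-01): Δ to BH-02 = (285, 80, -5.28), Δ to BH-03 = (160, 80, -2.86).
∂h/∂x = -0.01936, ∂h/∂y = +0.002970 (det = 10000).
Flow = −∇h = (+0.01936 east, -0.002970 north), which points east.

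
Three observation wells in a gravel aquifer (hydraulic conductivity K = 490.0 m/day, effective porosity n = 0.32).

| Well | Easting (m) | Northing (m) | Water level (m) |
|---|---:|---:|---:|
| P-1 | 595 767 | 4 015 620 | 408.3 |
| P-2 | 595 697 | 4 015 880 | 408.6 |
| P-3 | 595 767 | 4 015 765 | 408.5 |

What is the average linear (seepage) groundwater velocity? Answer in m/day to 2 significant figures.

2.5 m/day

Taking P-1 as reference: P-2−P-1 = (-70, 260, +0.3); P-3−P-1 = (0, 145, +0.2).
Solve a·Δx + b·Δy = Δh: det = (-70)·145 − 0·260 = -10150.
∂h/∂x = [(+0.3)·145 − (+0.2)·260] / -10150 = +0.0008374
∂h/∂y = [(-70)·(+0.2) − 0·(+0.3)] / -10150 = +0.001379
|∇h| = √(0.0008374² + 0.001379²) = 0.001613
Seepage velocity v = K·i/n = 490.0 × 0.001613 / 0.32 = 2.47 m/day.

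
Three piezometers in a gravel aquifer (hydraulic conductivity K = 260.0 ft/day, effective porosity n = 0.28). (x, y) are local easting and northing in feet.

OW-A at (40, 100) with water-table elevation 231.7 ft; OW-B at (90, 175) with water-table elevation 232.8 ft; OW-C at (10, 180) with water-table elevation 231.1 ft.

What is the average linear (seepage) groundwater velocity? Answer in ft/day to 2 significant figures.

Three-point gradient (reference OW-A): Δ to OW-B = (50, 75, +1.1), Δ to OW-C = (-30, 80, -0.6).
∂h/∂x = +0.02128, ∂h/∂y = +0.0004800 (det = 6250).
|∇h| = √(0.02128² + 0.0004800²) = 0.02129
Seepage velocity v = K·i/n = 260.0 × 0.02129 / 0.28 = 19.77 ft/day.

20 ft/day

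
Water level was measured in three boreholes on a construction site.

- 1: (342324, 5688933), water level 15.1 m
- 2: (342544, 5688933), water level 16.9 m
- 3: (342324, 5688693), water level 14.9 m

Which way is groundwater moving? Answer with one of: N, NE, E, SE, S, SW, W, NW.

W

∂h/∂x = (16.9 − 15.1) / (342544 − 342324) = +0.008182
∂h/∂y = (14.9 − 15.1) / (5688693 − 5688933) = +0.0008333
Flow = −∇h = (-0.008182 east, -0.0008333 north), which points west.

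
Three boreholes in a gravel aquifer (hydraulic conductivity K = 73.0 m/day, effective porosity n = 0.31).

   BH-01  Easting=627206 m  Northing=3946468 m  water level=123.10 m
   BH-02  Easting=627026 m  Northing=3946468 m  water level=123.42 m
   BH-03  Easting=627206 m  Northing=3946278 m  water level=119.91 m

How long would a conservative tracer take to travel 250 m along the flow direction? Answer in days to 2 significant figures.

63 days

∂h/∂x = (123.42 − 123.10) / (627026 − 627206) = -0.001778
∂h/∂y = (119.91 − 123.10) / (3946278 − 3946468) = +0.01679
|∇h| = √(-0.001778² + 0.01679²) = 0.01688
Seepage velocity v = K·i/n = 73.0 × 0.01688 / 0.31 = 3.975 m/day.
t = 250 / 3.975 = 62.89 days.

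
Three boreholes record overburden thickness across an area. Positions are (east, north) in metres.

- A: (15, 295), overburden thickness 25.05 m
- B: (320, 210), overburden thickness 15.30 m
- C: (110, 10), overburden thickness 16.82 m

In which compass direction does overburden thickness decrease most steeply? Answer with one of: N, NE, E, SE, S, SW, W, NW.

SE

Differences from A: to B (Δx, Δy, Δh) = (305, -85, -9.75); to C = (95, -285, -8.23).
Solve a·Δx + b·Δy = Δd: det = 305·(-285) − 95·(-85) = -78850.
∂d/∂x = [(-9.75)·(-285) − (-8.23)·(-85)] / -78850 = -0.02637
∂d/∂y = [305·(-8.23) − 95·(-9.75)] / -78850 = +0.02009
Steepest decrease is along −∇f = (+0.02637 E, -0.02009 N) → southeast.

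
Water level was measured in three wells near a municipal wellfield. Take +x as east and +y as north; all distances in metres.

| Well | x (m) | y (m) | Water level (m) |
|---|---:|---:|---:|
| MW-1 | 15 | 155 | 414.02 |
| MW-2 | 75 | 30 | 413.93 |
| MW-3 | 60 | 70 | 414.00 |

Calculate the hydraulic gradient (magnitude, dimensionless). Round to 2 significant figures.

0.011

With h = a·x + b·y + c and MW-1 as origin, the differences give:
  60·a + (-125)·b = -0.09
  45·a + (-85)·b = -0.02
Eliminate b (×(-85) and ×(-125), subtract): 525·a = 5.150 → a = ∂h/∂x = +0.009810
Back-substitute: b = ∂h/∂y = +0.005429.
|∇h| = √(0.009810² + 0.005429²) = 0.01121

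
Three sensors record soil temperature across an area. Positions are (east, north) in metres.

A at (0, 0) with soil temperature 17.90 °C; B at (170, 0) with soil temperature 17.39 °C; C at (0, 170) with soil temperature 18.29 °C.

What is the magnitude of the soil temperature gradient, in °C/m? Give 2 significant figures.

∂T/∂x = (17.39 − 17.90) / (170 − 0) = -0.003000
∂T/∂y = (18.29 − 17.90) / (170 − 0) = +0.002294
|∇f| = √(-0.003000² + 0.002294²) = 0.003777 °C/m

0.0038 °C/m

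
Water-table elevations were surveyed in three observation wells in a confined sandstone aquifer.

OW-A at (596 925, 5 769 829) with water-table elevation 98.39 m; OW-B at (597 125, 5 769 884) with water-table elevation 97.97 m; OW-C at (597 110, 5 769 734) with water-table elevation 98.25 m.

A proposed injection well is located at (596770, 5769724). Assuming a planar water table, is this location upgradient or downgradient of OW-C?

upgradient

With h = a·x + b·y + c and OW-A as origin, the differences give:
  200·a + 55·b = -0.42
  185·a + (-95)·b = -0.14
Eliminate b (×(-95) and ×55, subtract): -29175·a = 47.600 → a = ∂h/∂x = -0.001632
Back-substitute: b = ∂h/∂y = -0.001704.
Head at (596770, 5769724) = 98.39 + (-0.001632)·(-155) + (-0.001704)·(-105) = 98.82 m.
That is higher than the 98.25 m at OW-C, so the point is upgradient.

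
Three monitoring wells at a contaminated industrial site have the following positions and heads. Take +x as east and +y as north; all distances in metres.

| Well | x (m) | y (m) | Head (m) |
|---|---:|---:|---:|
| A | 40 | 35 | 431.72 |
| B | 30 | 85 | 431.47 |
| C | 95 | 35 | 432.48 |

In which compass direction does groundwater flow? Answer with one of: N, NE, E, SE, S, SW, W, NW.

W

With h = a·x + b·y + c and A as origin, the differences give:
  (-10)·a + 50·b = -0.25
  55·a + 0·b = +0.76
Eliminate b (×0 and ×50, subtract): -2750·a = -38.000 → a = ∂h/∂x = +0.01382
Back-substitute: b = ∂h/∂y = -0.002236.
Flow = −∇h = (-0.01382 east, +0.002236 north), which points west.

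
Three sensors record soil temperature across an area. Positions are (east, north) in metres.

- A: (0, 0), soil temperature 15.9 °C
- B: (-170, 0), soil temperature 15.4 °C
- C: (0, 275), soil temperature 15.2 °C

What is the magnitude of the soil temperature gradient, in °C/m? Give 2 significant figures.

0.0039 °C/m

∂T/∂x = (15.4 − 15.9) / (-170 − 0) = +0.002941
∂T/∂y = (15.2 − 15.9) / (275 − 0) = -0.002545
|∇f| = √(0.002941² + -0.002545²) = 0.003889 °C/m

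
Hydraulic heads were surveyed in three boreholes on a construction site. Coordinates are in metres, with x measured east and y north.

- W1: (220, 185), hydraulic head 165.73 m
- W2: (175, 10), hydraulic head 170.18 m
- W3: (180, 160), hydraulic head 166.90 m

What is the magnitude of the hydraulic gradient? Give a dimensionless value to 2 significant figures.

0.027

Taking W1 as reference: W2−W1 = (-45, -175, +4.45); W3−W1 = (-40, -25, +1.17).
Solve a·Δx + b·Δy = Δh: det = (-45)·(-25) − (-40)·(-175) = -5875.
∂h/∂x = [(+4.45)·(-25) − (+1.17)·(-175)] / -5875 = -0.01591
∂h/∂y = [(-45)·(+1.17) − (-40)·(+4.45)] / -5875 = -0.02134
|∇h| = √(-0.01591² + -0.02134²) = 0.02662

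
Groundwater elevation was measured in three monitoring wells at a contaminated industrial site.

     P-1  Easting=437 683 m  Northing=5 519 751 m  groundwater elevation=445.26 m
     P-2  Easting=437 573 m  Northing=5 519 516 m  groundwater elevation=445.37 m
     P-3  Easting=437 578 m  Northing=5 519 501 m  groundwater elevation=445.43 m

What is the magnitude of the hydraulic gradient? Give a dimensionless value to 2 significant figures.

Differences from P-1: to P-2 (Δx, Δy, Δh) = (-110, -235, +0.11); to P-3 = (-105, -250, +0.17).
Determinant of the coordinate differences = (-110)·(-250) − (-105)·(-235) = 2825.
∂h/∂x = [(+0.11)·(-250) − (+0.17)·(-235)] / 2825 = +0.004407
∂h/∂y = [(-110)·(+0.17) − (-105)·(+0.11)] / 2825 = -0.002531
|∇h| = √(0.004407² + -0.002531²) = 0.005082

0.0051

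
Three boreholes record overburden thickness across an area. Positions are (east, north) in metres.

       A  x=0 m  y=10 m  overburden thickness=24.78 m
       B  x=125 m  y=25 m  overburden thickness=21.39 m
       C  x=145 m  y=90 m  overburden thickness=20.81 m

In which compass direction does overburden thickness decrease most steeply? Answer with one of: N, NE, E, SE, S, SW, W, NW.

Taking A as reference: B−A = (125, 15, -3.39); C−A = (145, 80, -3.97).
Solve a·Δx + b·Δy = Δd: det = 125·80 − 145·15 = 7825.
∂d/∂x = [(-3.39)·80 − (-3.97)·15] / 7825 = -0.02705
∂d/∂y = [125·(-3.97) − 145·(-3.39)] / 7825 = -0.0006006
Steepest decrease is along −∇f = (+0.02705 E, +0.0006006 N) → east.

E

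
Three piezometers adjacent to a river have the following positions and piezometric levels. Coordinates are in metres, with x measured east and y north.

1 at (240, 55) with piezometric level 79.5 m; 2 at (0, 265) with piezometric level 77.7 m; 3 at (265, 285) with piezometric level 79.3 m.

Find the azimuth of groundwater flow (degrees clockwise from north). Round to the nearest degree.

284°

Differences from 1: to 2 (Δx, Δy, Δh) = (-240, 210, -1.8); to 3 = (25, 230, -0.2).
Solve a·Δx + b·Δy = Δh: det = (-240)·230 − 25·210 = -60450.
∂h/∂x = [(-1.8)·230 − (-0.2)·210] / -60450 = +0.006154
∂h/∂y = [(-240)·(-0.2) − 25·(-1.8)] / -60450 = -0.001538
Flow direction (−∇h) has components (-0.006154 E, +0.001538 N).
Azimuth = atan2(E, N) = atan2(-0.006154, +0.001538) = 284.0° ≈ 284°.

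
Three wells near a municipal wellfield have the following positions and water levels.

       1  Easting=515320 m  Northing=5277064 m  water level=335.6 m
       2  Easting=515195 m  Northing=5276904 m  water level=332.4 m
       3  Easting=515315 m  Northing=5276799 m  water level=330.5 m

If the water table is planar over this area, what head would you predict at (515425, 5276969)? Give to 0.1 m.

333.9 m

With h = a·x + b·y + c and 1 as origin, the differences give:
  (-125)·a + (-160)·b = -3.2
  (-5)·a + (-265)·b = -5.1
Eliminate b (×(-265) and ×(-160), subtract): 32325·a = 32.00 → a = ∂h/∂x = +0.0009899
Back-substitute: b = ∂h/∂y = +0.01923.
h(515425, 5276969) = 335.6 + (+0.0009899)·(105) + (+0.01923)·(-95) = 335.6 +0.104 -1.827 = 333.877 m.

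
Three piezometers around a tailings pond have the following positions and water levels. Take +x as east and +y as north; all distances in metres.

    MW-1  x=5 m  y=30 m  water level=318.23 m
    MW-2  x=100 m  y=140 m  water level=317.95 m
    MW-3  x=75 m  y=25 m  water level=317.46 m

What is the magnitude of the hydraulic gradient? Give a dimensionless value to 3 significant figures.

With h = a·x + b·y + c and MW-1 as origin, the differences give:
  95·a + 110·b = -0.28
  70·a + (-5)·b = -0.77
Eliminate b (×(-5) and ×110, subtract): -8175·a = 86.100 → a = ∂h/∂x = -0.01053
Back-substitute: b = ∂h/∂y = +0.006550.
|∇h| = √(-0.01053² + 0.006550²) = 0.0124

0.0124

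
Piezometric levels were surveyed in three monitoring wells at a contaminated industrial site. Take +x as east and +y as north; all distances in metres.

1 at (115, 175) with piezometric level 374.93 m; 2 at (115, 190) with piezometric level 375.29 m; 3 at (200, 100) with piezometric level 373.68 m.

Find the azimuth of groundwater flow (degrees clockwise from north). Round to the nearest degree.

195°

Differences from 1: to 2 (Δx, Δy, Δh) = (0, 15, +0.36); to 3 = (85, -75, -1.25).
Determinant of the coordinate differences = 0·(-75) − 85·15 = -1275.
∂h/∂x = [(+0.36)·(-75) − (-1.25)·15] / -1275 = +0.006471
∂h/∂y = [0·(-1.25) − 85·(+0.36)] / -1275 = +0.02400
Flow direction (−∇h) has components (-0.006471 E, -0.02400 N).
Azimuth = atan2(E, N) = atan2(-0.006471, -0.02400) = 195.1° ≈ 195°.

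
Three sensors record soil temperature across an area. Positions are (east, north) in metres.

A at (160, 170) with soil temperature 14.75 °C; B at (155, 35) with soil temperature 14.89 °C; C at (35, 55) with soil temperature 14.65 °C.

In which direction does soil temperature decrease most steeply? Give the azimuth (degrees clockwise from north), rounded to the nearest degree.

301°

With T = a·x + b·y + c and A as origin, the differences give:
  (-5)·a + (-135)·b = +0.14
  (-125)·a + (-115)·b = -0.10
Eliminate b (×(-115) and ×(-135), subtract): -16300·a = -29.600 → a = ∂T/∂x = +0.001816
Back-substitute: b = ∂T/∂y = -0.001104.
Steepest decrease is along −∇f: components (-0.001816 E, +0.001104 N).
Azimuth = atan2(-0.001816, +0.001104) = 301.3° ≈ 301°.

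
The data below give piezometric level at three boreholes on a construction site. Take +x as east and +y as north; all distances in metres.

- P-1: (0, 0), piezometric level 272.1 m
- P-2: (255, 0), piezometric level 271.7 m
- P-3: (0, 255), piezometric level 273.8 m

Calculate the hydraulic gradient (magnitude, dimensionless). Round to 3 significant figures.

0.00685

∂h/∂x = (271.7 − 272.1) / (255 − 0) = -0.001569
∂h/∂y = (273.8 − 272.1) / (255 − 0) = +0.006667
|∇h| = √(-0.001569² + 0.006667²) = 0.006849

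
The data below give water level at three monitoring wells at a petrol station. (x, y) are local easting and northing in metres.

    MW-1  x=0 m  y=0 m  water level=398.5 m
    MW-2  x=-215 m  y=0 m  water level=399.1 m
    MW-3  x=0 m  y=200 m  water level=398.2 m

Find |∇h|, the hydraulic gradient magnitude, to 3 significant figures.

∂h/∂x = (399.1 − 398.5) / (-215 − 0) = -0.002791
∂h/∂y = (398.2 − 398.5) / (200 − 0) = -0.001500
|∇h| = √(-0.002791² + -0.001500²) = 0.003169

0.00317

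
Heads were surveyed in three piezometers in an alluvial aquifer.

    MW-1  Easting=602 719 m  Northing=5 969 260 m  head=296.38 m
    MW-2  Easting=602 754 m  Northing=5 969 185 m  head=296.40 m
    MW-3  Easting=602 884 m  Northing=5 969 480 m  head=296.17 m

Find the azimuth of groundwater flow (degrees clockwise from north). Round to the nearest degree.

With h = a·x + b·y + c and MW-1 as origin, the differences give:
  35·a + (-75)·b = +0.02
  165·a + 220·b = -0.21
Eliminate b (×220 and ×(-75), subtract): 20075·a = -11.350 → a = ∂h/∂x = -0.0005654
Back-substitute: b = ∂h/∂y = -0.0005305.
Flow direction (−∇h) has components (+0.0005654 E, +0.0005305 N).
Azimuth = atan2(E, N) = atan2(+0.0005654, +0.0005305) = 46.8° ≈ 047°.

047°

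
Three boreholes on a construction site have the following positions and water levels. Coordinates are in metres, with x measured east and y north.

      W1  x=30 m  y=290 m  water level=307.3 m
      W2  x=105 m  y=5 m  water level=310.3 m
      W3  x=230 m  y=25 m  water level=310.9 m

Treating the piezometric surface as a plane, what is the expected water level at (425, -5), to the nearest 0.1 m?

312.4 m

With h = a·x + b·y + c and W1 as origin, the differences give:
  75·a + (-285)·b = +3.0
  200·a + (-265)·b = +3.6
Eliminate b (×(-265) and ×(-285), subtract): 37125·a = 231.00 → a = ∂h/∂x = +0.006222
Back-substitute: b = ∂h/∂y = -0.008889.
h(425, -5) = 307.3 + (+0.006222)·(395) + (-0.008889)·(-295) = 307.3 +2.458 +2.622 = 312.380 m.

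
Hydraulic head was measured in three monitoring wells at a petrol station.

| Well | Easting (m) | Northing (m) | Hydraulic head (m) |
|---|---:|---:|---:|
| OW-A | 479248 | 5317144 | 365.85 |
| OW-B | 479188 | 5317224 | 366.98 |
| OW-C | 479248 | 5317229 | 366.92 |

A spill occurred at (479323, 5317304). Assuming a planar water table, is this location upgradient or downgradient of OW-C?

Three-point gradient (reference OW-A): Δ to OW-B = (-60, 80, +1.13), Δ to OW-C = (0, 85, +1.07).
∂h/∂x = -0.002049, ∂h/∂y = +0.01259 (det = -5100).
Head at (479323, 5317304) = 365.85 + (-0.002049)·(75) + (+0.01259)·(160) = 367.71 m.
That is higher than the 366.92 m at OW-C, so the point is upgradient.

upgradient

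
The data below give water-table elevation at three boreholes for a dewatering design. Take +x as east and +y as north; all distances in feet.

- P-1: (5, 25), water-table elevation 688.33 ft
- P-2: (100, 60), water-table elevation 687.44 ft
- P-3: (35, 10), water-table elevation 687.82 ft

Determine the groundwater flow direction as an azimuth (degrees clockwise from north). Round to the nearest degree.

125°

Taking P-1 as reference: P-2−P-1 = (95, 35, -0.89); P-3−P-1 = (30, -15, -0.51).
Determinant of the coordinate differences = 95·(-15) − 30·35 = -2475.
∂h/∂x = [(-0.89)·(-15) − (-0.51)·35] / -2475 = -0.01261
∂h/∂y = [95·(-0.51) − 30·(-0.89)] / -2475 = +0.008788
Flow direction (−∇h) has components (+0.01261 E, -0.008788 N).
Azimuth = atan2(E, N) = atan2(+0.01261, -0.008788) = 124.9° ≈ 125°.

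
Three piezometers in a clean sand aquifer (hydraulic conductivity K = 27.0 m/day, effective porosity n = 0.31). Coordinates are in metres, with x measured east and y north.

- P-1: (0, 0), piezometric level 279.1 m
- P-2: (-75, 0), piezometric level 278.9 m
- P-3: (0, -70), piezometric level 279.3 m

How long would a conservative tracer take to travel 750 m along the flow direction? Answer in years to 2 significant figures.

6.0 years

∂h/∂x = (278.9 − 279.1) / (-75 − 0) = +0.002667
∂h/∂y = (279.3 − 279.1) / (-70 − 0) = -0.002857
|∇h| = √(0.002667² + -0.002857²) = 0.003908
Seepage velocity v = K·i/n = 27.0 × 0.003908 / 0.31 = 0.3404 m/day.
t = 750 / 0.3404 = 2203 days = 6.03 years.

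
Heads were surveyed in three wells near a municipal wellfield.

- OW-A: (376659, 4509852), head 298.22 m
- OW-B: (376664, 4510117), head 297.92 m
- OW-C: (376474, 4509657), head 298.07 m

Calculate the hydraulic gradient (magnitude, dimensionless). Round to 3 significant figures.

With h = a·x + b·y + c and OW-A as origin, the differences give:
  5·a + 265·b = -0.30
  (-185)·a + (-195)·b = -0.15
Eliminate b (×(-195) and ×265, subtract): 48050·a = 98.250 → a = ∂h/∂x = +0.002045
Back-substitute: b = ∂h/∂y = -0.001171.
|∇h| = √(0.002045² + -0.001171²) = 0.002357

0.00236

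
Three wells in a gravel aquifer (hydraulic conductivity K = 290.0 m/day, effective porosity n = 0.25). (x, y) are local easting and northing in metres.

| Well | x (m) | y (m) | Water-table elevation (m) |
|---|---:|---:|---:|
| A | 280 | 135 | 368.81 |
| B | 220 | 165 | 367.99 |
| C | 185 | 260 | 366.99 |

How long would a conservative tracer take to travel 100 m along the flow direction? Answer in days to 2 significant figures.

Taking A as reference: B−A = (-60, 30, -0.82); C−A = (-95, 125, -1.82).
Determinant of the coordinate differences = (-60)·125 − (-95)·30 = -4650.
∂h/∂x = [(-0.82)·125 − (-1.82)·30] / -4650 = +0.01030
∂h/∂y = [(-60)·(-1.82) − (-95)·(-0.82)] / -4650 = -0.006731
|∇h| = √(0.01030² + -0.006731²) = 0.0123
Seepage velocity v = K·i/n = 290.0 × 0.0123 / 0.25 = 14.27 m/day.
t = 100 / 14.27 = 7.008 days.

7.0 days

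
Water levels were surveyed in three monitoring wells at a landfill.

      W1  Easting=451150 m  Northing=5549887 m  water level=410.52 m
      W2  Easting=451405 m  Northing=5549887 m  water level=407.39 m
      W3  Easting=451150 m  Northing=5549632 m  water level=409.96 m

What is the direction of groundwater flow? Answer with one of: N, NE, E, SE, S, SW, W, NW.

E

∂h/∂x = (407.39 − 410.52) / (451405 − 451150) = -0.01227
∂h/∂y = (409.96 − 410.52) / (5549632 − 5549887) = +0.002196
Flow = −∇h = (+0.01227 east, -0.002196 north), which points east.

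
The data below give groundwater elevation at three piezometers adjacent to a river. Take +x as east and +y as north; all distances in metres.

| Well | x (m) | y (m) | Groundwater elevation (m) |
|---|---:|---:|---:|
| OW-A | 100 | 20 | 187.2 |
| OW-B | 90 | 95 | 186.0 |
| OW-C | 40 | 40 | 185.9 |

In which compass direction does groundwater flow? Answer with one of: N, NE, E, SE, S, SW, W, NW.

NW

Taking OW-A as reference: OW-B−OW-A = (-10, 75, -1.2); OW-C−OW-A = (-60, 20, -1.3).
Determinant of the coordinate differences = (-10)·20 − (-60)·75 = 4300.
∂h/∂x = [(-1.2)·20 − (-1.3)·75] / 4300 = +0.01709
∂h/∂y = [(-10)·(-1.3) − (-60)·(-1.2)] / 4300 = -0.01372
Flow = −∇h = (-0.01709 east, +0.01372 north), which points northwest.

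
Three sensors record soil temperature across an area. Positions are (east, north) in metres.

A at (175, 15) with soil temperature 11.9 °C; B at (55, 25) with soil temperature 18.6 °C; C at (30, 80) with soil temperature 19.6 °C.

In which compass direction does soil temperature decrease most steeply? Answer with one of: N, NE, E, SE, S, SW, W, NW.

E

Differences from A: to B (Δx, Δy, Δh) = (-120, 10, +6.7); to C = (-145, 65, +7.7).
Solve a·Δx + b·Δy = ΔT: det = (-120)·65 − (-145)·10 = -6350.
∂T/∂x = [(+6.7)·65 − (+7.7)·10] / -6350 = -0.05646
∂T/∂y = [(-120)·(+7.7) − (-145)·(+6.7)] / -6350 = -0.007480
Steepest decrease is along −∇f = (+0.05646 E, +0.007480 N) → east.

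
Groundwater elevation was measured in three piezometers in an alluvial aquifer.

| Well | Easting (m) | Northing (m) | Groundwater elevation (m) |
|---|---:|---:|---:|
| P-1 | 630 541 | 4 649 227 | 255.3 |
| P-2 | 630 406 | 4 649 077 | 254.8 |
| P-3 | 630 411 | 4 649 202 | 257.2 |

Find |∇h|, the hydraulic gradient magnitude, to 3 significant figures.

Taking P-1 as reference: P-2−P-1 = (-135, -150, -0.5); P-3−P-1 = (-130, -25, +1.9).
Determinant of the coordinate differences = (-135)·(-25) − (-130)·(-150) = -16125.
∂h/∂x = [(-0.5)·(-25) − (+1.9)·(-150)] / -16125 = -0.01845
∂h/∂y = [(-135)·(+1.9) − (-130)·(-0.5)] / -16125 = +0.01994
|∇h| = √(-0.01845² + 0.01994²) = 0.02717

0.0272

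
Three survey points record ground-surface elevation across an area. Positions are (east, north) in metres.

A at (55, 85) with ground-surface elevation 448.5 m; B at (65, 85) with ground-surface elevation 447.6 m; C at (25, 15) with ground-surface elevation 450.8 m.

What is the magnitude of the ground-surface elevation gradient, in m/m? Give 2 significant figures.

Differences from A: to B (Δx, Δy, Δh) = (10, 0, -0.9); to C = (-30, -70, +2.3).
Determinant of the coordinate differences = 10·(-70) − (-30)·0 = -700.
∂z/∂x = [(-0.9)·(-70) − (+2.3)·0] / -700 = -0.09000
∂z/∂y = [10·(+2.3) − (-30)·(-0.9)] / -700 = +0.005714
|∇f| = √(-0.09000² + 0.005714²) = 0.09018 m/m

0.090 m/m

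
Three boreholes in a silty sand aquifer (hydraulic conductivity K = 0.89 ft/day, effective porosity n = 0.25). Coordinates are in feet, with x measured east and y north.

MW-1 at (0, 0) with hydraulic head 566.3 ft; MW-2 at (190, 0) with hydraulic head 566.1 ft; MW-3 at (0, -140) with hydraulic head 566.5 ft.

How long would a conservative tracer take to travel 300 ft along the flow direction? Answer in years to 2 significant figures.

∂h/∂x = (566.1 − 566.3) / (190 − 0) = -0.001053
∂h/∂y = (566.5 − 566.3) / (-140 − 0) = -0.001429
|∇h| = √(-0.001053² + -0.001429²) = 0.001775
Seepage velocity v = K·i/n = 0.89 × 0.001775 / 0.25 = 0.006319 ft/day.
t = 300 / 0.006319 = 4.748e+04 days = 130 years.

130 years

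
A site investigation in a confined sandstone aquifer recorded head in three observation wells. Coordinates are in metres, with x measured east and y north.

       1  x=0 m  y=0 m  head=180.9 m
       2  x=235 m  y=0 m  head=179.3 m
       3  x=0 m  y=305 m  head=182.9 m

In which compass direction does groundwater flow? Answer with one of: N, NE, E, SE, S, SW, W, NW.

∂h/∂x = (179.3 − 180.9) / (235 − 0) = -0.006809
∂h/∂y = (182.9 − 180.9) / (305 − 0) = +0.006557
Flow = −∇h = (+0.006809 east, -0.006557 north), which points southeast.

SE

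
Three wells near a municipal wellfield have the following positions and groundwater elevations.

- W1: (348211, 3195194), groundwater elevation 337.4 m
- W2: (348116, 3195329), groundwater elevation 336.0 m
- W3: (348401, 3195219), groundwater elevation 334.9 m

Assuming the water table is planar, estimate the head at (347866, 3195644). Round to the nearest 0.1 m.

333.0 m

With h = a·x + b·y + c and W1 as origin, the differences give:
  (-95)·a + 135·b = -1.4
  190·a + 25·b = -2.5
Eliminate b (×25 and ×135, subtract): -28025·a = 302.50 → a = ∂h/∂x = -0.01079
Back-substitute: b = ∂h/∂y = -0.01797.
h(347866, 3195644) = 337.4 + (-0.01079)·(-345) + (-0.01797)·(450) = 337.4 +3.724 -8.085 = 333.039 m.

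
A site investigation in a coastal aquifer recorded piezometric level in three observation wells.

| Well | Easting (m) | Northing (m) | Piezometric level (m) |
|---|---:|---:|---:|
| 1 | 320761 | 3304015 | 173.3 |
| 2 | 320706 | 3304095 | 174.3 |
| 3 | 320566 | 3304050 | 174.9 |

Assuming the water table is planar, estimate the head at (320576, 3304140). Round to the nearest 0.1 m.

Differences from 1: to 2 (Δx, Δy, Δh) = (-55, 80, +1.0); to 3 = (-195, 35, +1.6).
Determinant of the coordinate differences = (-55)·35 − (-195)·80 = 13675.
∂h/∂x = [(+1.0)·35 − (+1.6)·80] / 13675 = -0.006801
∂h/∂y = [(-55)·(+1.6) − (-195)·(+1.0)] / 13675 = +0.007824
h(320576, 3304140) = 173.3 + (-0.006801)·(-185) + (+0.007824)·(125) = 173.3 +1.258 +0.978 = 175.536 m.

175.5 m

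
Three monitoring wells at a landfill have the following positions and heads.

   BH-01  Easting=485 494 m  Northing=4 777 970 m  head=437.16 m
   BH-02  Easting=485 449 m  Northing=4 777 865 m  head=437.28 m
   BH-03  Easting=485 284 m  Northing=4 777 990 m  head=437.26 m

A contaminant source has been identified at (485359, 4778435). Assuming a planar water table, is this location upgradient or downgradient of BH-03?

downgradient

With h = a·x + b·y + c and BH-01 as origin, the differences give:
  (-45)·a + (-105)·b = +0.12
  (-210)·a + 20·b = +0.10
Eliminate b (×20 and ×(-105), subtract): -22950·a = 12.900 → a = ∂h/∂x = -0.0005621
Back-substitute: b = ∂h/∂y = -0.0009020.
Head at (485359, 4778435) = 437.16 + (-0.0005621)·(-135) + (-0.0009020)·(465) = 436.82 m.
That is lower than the 437.26 m at BH-03, so the point is downgradient.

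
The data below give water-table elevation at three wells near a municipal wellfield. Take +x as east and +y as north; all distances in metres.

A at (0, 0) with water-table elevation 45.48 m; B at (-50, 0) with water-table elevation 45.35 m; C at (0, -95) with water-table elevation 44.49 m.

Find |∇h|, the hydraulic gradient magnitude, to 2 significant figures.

∂h/∂x = (45.35 − 45.48) / (-50 − 0) = +0.002600
∂h/∂y = (44.49 − 45.48) / (-95 − 0) = +0.01042
|∇h| = √(0.002600² + 0.01042²) = 0.01074

0.011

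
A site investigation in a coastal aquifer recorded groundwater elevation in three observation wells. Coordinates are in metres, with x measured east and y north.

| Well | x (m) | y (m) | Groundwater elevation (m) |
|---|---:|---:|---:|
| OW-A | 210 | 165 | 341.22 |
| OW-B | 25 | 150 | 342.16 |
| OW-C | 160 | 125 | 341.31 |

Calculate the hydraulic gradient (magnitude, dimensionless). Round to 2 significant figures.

Taking OW-A as reference: OW-B−OW-A = (-185, -15, +0.94); OW-C−OW-A = (-50, -40, +0.09).
Determinant of the coordinate differences = (-185)·(-40) − (-50)·(-15) = 6650.
∂h/∂x = [(+0.94)·(-40) − (+0.09)·(-15)] / 6650 = -0.005451
∂h/∂y = [(-185)·(+0.09) − (-50)·(+0.94)] / 6650 = +0.004564
|∇h| = √(-0.005451² + 0.004564²) = 0.007109

0.0071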